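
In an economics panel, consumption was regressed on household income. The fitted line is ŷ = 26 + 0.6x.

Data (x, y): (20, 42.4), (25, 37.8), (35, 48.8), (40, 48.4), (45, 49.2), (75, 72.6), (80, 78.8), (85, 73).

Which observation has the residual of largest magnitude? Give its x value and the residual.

x = 80, r = 4.8

x=20: ŷ = 26 + 0.6·20 = 38; r = 42.4 − 38 = 4.4
x=25: ŷ = 26 + 0.6·25 = 41; r = 37.8 − 41 = -3.2
x=35: ŷ = 26 + 0.6·35 = 47; r = 48.8 − 47 = 1.8
x=40: ŷ = 26 + 0.6·40 = 50; r = 48.4 − 50 = -1.6
x=45: ŷ = 26 + 0.6·45 = 53; r = 49.2 − 53 = -3.8
x=75: ŷ = 26 + 0.6·75 = 71; r = 72.6 − 71 = 1.6
x=80: ŷ = 26 + 0.6·80 = 74; r = 78.8 − 74 = 4.8
x=85: ŷ = 26 + 0.6·85 = 77; r = 73 − 77 = -4
Largest |r| is 4.8 at x = 80, residual 4.8.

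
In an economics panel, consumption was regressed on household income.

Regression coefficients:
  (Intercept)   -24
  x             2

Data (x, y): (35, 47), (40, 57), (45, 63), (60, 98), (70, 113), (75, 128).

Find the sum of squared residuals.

x=35: ŷ = -24 + 2·35 = 46; e = 47 − 46 = 1
x=40: ŷ = -24 + 2·40 = 56; e = 57 − 56 = 1
x=45: ŷ = -24 + 2·45 = 66; e = 63 − 66 = -3
x=60: ŷ = -24 + 2·60 = 96; e = 98 − 96 = 2
x=70: ŷ = -24 + 2·70 = 116; e = 113 − 116 = -3
x=75: ŷ = -24 + 2·75 = 126; e = 128 − 126 = 2
SSE = 1 + 1 + 9 + 4 + 9 + 4 = 28

SSE = 28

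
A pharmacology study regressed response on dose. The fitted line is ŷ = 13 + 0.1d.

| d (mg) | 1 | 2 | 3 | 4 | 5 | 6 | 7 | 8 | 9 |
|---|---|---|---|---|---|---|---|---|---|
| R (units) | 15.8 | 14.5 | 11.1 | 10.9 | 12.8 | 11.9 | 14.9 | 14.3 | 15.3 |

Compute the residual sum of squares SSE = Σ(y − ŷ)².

d=1: ŷ = 13 + 0.1·1 = 13.1; e = 15.8 − 13.1 = 2.7
d=2: ŷ = 13 + 0.1·2 = 13.2; e = 14.5 − 13.2 = 1.3
d=3: ŷ = 13 + 0.1·3 = 13.3; e = 11.1 − 13.3 = -2.2
d=4: ŷ = 13 + 0.1·4 = 13.4; e = 10.9 − 13.4 = -2.5
d=5: ŷ = 13 + 0.1·5 = 13.5; e = 12.8 − 13.5 = -0.7
d=6: ŷ = 13 + 0.1·6 = 13.6; e = 11.9 − 13.6 = -1.7
d=7: ŷ = 13 + 0.1·7 = 13.7; e = 14.9 − 13.7 = 1.2
d=8: ŷ = 13 + 0.1·8 = 13.8; e = 14.3 − 13.8 = 0.5
d=9: ŷ = 13 + 0.1·9 = 13.9; e = 15.3 − 13.9 = 1.4
SSE = 7.29 + 1.69 + 4.84 + 6.25 + 0.49 + 2.89 + 1.44 + 0.25 + 1.96 = 27.1

SSE = 27.1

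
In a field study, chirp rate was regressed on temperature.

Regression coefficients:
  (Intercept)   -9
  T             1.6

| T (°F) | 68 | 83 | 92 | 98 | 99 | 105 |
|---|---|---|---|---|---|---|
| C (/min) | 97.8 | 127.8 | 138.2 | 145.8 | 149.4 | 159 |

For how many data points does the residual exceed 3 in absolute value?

1

T=68: ŷ = -9 + 1.6·68 = 99.8; r = 97.8 − 99.8 = -2
T=83: ŷ = -9 + 1.6·83 = 123.8; r = 127.8 − 123.8 = 4
T=92: ŷ = -9 + 1.6·92 = 138.2; r = 138.2 − 138.2 = 0
T=98: ŷ = -9 + 1.6·98 = 147.8; r = 145.8 − 147.8 = -2
T=99: ŷ = -9 + 1.6·99 = 149.4; r = 149.4 − 149.4 = 0
T=105: ŷ = -9 + 1.6·105 = 159; r = 159 − 159 = 0
|r| > 3: T=83 (|r|=4) → 1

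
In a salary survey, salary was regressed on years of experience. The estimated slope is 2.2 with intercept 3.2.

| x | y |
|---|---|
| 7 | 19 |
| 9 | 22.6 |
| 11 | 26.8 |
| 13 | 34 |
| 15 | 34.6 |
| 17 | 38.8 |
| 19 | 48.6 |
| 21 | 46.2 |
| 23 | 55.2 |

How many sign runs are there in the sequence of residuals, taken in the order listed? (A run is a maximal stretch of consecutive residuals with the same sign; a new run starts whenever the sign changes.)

x=7: ŷ = 3.2 + 2.2·7 = 18.6; e = 19 − 18.6 = 0.4
x=9: ŷ = 3.2 + 2.2·9 = 23; e = 22.6 − 23 = -0.4
x=11: ŷ = 3.2 + 2.2·11 = 27.4; e = 26.8 − 27.4 = -0.6
x=13: ŷ = 3.2 + 2.2·13 = 31.8; e = 34 − 31.8 = 2.2
x=15: ŷ = 3.2 + 2.2·15 = 36.2; e = 34.6 − 36.2 = -1.6
x=17: ŷ = 3.2 + 2.2·17 = 40.6; e = 38.8 − 40.6 = -1.8
x=19: ŷ = 3.2 + 2.2·19 = 45; e = 48.6 − 45 = 3.6
x=21: ŷ = 3.2 + 2.2·21 = 49.4; e = 46.2 − 49.4 = -3.2
x=23: ŷ = 3.2 + 2.2·23 = 53.8; e = 55.2 − 53.8 = 1.4
Signs: + − − + − − + − +
Runs: +×1, −×2, +×1, −×2, +×1, −×1, +×1 → 7

7 runs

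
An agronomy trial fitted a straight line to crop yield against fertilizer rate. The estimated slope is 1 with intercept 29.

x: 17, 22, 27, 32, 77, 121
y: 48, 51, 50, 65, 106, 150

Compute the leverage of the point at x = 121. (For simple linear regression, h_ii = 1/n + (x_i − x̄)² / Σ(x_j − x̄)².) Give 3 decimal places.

x̄ = (17 + 22 + 27 + 32 + 77 + 121)/6 = 49.3333
Σ(x − x̄)² = 1045.44 + 747.111 + 498.778 + 300.444 + 765.444 + 5136.11 = 8493.33
h = 1/6 + (71.6667)²/8493.33 = 0.166667 + 0.604723 = 0.771

h = 0.771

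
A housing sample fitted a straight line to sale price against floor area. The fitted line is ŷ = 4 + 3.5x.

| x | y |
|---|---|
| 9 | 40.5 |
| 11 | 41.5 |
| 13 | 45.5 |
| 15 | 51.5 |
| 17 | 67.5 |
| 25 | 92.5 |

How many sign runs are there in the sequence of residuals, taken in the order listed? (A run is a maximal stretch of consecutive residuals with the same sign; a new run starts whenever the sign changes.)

x=9: ŷ = 4 + 3.5·9 = 35.5; e = 40.5 − 35.5 = 5
x=11: ŷ = 4 + 3.5·11 = 42.5; e = 41.5 − 42.5 = -1
x=13: ŷ = 4 + 3.5·13 = 49.5; e = 45.5 − 49.5 = -4
x=15: ŷ = 4 + 3.5·15 = 56.5; e = 51.5 − 56.5 = -5
x=17: ŷ = 4 + 3.5·17 = 63.5; e = 67.5 − 63.5 = 4
x=25: ŷ = 4 + 3.5·25 = 91.5; e = 92.5 − 91.5 = 1
Signs: + − − − + +
Runs: +×1, −×3, +×2 → 3

3 runs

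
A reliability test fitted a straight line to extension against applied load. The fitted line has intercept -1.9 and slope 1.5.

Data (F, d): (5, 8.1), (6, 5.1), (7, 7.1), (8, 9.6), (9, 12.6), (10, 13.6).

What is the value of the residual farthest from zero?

e = 2.5

F=5: d̂ = -1.9 + 1.5·5 = 5.6; e = 8.1 − 5.6 = 2.5
F=6: d̂ = -1.9 + 1.5·6 = 7.1; e = 5.1 − 7.1 = -2
F=7: d̂ = -1.9 + 1.5·7 = 8.6; e = 7.1 − 8.6 = -1.5
F=8: d̂ = -1.9 + 1.5·8 = 10.1; e = 9.6 − 10.1 = -0.5
F=9: d̂ = -1.9 + 1.5·9 = 11.6; e = 12.6 − 11.6 = 1
F=10: d̂ = -1.9 + 1.5·10 = 13.1; e = 13.6 − 13.1 = 0.5
Largest |e| is 2.5 at F = 5, residual 2.5.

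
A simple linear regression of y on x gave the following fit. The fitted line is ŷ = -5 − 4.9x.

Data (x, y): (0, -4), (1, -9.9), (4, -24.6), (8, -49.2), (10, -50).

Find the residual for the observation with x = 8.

ŷ = -5 − 4.9·8 = -44.2
r = -49.2 − (-44.2) = -5

r = -5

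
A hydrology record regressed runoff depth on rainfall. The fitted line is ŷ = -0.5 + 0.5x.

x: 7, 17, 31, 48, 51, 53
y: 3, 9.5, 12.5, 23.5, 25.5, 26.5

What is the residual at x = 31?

e = -2.5

ŷ = -0.5 + 0.5·31 = 15
e = 12.5 − 15 = -2.5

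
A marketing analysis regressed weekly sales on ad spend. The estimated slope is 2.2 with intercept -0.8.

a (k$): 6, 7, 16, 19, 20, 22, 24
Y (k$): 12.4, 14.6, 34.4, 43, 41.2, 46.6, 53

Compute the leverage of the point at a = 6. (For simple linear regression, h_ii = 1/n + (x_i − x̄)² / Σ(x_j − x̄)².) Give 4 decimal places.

ā = (6 + 7 + 16 + 19 + 20 + 22 + 24)/7 = 16.2857
Σ(a − ā)² = 105.796 + 86.2245 + 0.0816327 + 7.36735 + 13.7959 + 32.6531 + 59.5102 = 305.429
h = 1/7 + (-10.2857)²/305.429 = 0.142857 + 0.346385 = 0.4892

h = 0.4892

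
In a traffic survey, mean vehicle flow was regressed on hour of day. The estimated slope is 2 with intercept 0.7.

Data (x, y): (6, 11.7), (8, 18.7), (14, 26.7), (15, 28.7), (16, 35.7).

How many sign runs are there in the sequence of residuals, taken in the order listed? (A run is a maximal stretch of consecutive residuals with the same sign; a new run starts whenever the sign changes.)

4 runs

x=6: ŷ = 0.7 + 2·6 = 12.7; e = 11.7 − 12.7 = -1
x=8: ŷ = 0.7 + 2·8 = 16.7; e = 18.7 − 16.7 = 2
x=14: ŷ = 0.7 + 2·14 = 28.7; e = 26.7 − 28.7 = -2
x=15: ŷ = 0.7 + 2·15 = 30.7; e = 28.7 − 30.7 = -2
x=16: ŷ = 0.7 + 2·16 = 32.7; e = 35.7 − 32.7 = 3
Signs: − + − − +
Runs: −×1, +×1, −×2, +×1 → 4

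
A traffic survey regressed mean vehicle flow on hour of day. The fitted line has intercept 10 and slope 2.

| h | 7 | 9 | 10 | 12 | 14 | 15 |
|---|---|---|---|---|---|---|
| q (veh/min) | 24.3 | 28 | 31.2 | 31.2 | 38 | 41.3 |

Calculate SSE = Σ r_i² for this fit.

h=7: q̂ = 10 + 2·7 = 24; r = 24.3 − 24 = 0.3
h=9: q̂ = 10 + 2·9 = 28; r = 28 − 28 = 0
h=10: q̂ = 10 + 2·10 = 30; r = 31.2 − 30 = 1.2
h=12: q̂ = 10 + 2·12 = 34; r = 31.2 − 34 = -2.8
h=14: q̂ = 10 + 2·14 = 38; r = 38 − 38 = 0
h=15: q̂ = 10 + 2·15 = 40; r = 41.3 − 40 = 1.3
SSE = 0.09 + 0 + 1.44 + 7.84 + 0 + 1.69 = 11.06

SSE = 11.06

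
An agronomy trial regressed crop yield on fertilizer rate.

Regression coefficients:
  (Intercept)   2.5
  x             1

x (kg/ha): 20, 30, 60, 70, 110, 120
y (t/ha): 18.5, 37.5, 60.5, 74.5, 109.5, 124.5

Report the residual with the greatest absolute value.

e = 5

x=20: ŷ = 2.5 + 20 = 22.5; e = 18.5 − 22.5 = -4
x=30: ŷ = 2.5 + 30 = 32.5; e = 37.5 − 32.5 = 5
x=60: ŷ = 2.5 + 60 = 62.5; e = 60.5 − 62.5 = -2
x=70: ŷ = 2.5 + 70 = 72.5; e = 74.5 − 72.5 = 2
x=110: ŷ = 2.5 + 110 = 112.5; e = 109.5 − 112.5 = -3
x=120: ŷ = 2.5 + 120 = 122.5; e = 124.5 − 122.5 = 2
Largest |e| is 5 at x = 30, residual 5.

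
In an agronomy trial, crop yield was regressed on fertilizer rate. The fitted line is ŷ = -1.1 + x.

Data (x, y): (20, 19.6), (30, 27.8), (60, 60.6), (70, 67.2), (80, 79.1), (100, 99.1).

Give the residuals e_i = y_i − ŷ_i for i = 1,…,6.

0.7, -1.1, 1.7, -1.7, 0.2, 0.2

x=20: ŷ = -1.1 + 20 = 18.9; e = 19.6 − 18.9 = 0.7
x=30: ŷ = -1.1 + 30 = 28.9; e = 27.8 − 28.9 = -1.1
x=60: ŷ = -1.1 + 60 = 58.9; e = 60.6 − 58.9 = 1.7
x=70: ŷ = -1.1 + 70 = 68.9; e = 67.2 − 68.9 = -1.7
x=80: ŷ = -1.1 + 80 = 78.9; e = 79.1 − 78.9 = 0.2
x=100: ŷ = -1.1 + 100 = 98.9; e = 99.1 − 98.9 = 0.2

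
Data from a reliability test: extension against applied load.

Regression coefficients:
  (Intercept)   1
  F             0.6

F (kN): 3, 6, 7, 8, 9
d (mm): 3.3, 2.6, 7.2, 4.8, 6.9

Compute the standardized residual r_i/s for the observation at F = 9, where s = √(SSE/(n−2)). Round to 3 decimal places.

0.281

F=3: ŷ = 1 + 0.6·3 = 2.8; r = 3.3 − 2.8 = 0.5
F=6: ŷ = 1 + 0.6·6 = 4.6; r = 2.6 − 4.6 = -2
F=7: ŷ = 1 + 0.6·7 = 5.2; r = 7.2 − 5.2 = 2
F=8: ŷ = 1 + 0.6·8 = 5.8; r = 4.8 − 5.8 = -1
F=9: ŷ = 1 + 0.6·9 = 6.4; r = 6.9 − 6.4 = 0.5
SSE = 0.25 + 4 + 4 + 1 + 0.25 = 9.5
s = √(9.5/3) = 1.77951
r/s = 0.5 / 1.77951 = 0.281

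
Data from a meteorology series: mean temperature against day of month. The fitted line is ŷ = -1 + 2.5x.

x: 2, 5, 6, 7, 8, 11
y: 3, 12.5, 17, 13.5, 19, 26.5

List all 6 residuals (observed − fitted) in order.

-1, 1, 3, -3, 0, 0

x=2: ŷ = -1 + 2.5·2 = 4; e = 3 − 4 = -1
x=5: ŷ = -1 + 2.5·5 = 11.5; e = 12.5 − 11.5 = 1
x=6: ŷ = -1 + 2.5·6 = 14; e = 17 − 14 = 3
x=7: ŷ = -1 + 2.5·7 = 16.5; e = 13.5 − 16.5 = -3
x=8: ŷ = -1 + 2.5·8 = 19; e = 19 − 19 = 0
x=11: ŷ = -1 + 2.5·11 = 26.5; e = 26.5 − 26.5 = 0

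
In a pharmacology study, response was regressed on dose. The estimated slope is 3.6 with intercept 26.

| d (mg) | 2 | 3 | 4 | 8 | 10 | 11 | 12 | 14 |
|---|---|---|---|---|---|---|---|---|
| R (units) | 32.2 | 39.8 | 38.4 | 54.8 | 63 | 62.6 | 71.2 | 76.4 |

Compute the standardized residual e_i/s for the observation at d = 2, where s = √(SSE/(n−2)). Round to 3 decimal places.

-0.463

d=2: R̂ = 26 + 3.6·2 = 33.2; e = 32.2 − 33.2 = -1
d=3: R̂ = 26 + 3.6·3 = 36.8; e = 39.8 − 36.8 = 3
d=4: R̂ = 26 + 3.6·4 = 40.4; e = 38.4 − 40.4 = -2
d=8: R̂ = 26 + 3.6·8 = 54.8; e = 54.8 − 54.8 = 0
d=10: R̂ = 26 + 3.6·10 = 62; e = 63 − 62 = 1
d=11: R̂ = 26 + 3.6·11 = 65.6; e = 62.6 − 65.6 = -3
d=12: R̂ = 26 + 3.6·12 = 69.2; e = 71.2 − 69.2 = 2
d=14: R̂ = 26 + 3.6·14 = 76.4; e = 76.4 − 76.4 = 0
SSE = 1 + 9 + 4 + 0 + 1 + 9 + 4 + 0 = 28
s = √(28/6) = 2.16025
e/s = -1 / 2.16025 = -0.463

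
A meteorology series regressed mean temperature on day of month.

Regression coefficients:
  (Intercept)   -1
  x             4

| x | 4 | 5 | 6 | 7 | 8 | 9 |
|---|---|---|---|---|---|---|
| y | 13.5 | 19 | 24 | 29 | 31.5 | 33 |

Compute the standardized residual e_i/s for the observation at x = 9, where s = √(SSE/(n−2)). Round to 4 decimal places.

-1.1795

x=4: ŷ = -1 + 4·4 = 15; e = 13.5 − 15 = -1.5
x=5: ŷ = -1 + 4·5 = 19; e = 19 − 19 = 0
x=6: ŷ = -1 + 4·6 = 23; e = 24 − 23 = 1
x=7: ŷ = -1 + 4·7 = 27; e = 29 − 27 = 2
x=8: ŷ = -1 + 4·8 = 31; e = 31.5 − 31 = 0.5
x=9: ŷ = -1 + 4·9 = 35; e = 33 − 35 = -2
SSE = 2.25 + 0 + 1 + 4 + 0.25 + 4 = 11.5
s = √(11.5/4) = 1.69558
e/s = -2 / 1.69558 = -1.1795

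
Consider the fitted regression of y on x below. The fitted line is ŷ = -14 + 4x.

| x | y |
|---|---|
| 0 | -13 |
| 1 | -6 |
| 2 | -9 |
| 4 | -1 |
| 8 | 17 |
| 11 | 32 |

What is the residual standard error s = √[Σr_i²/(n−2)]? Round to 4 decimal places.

x=0: ŷ = -14 + 4·0 = -14; r = -13 − (-14) = 1
x=1: ŷ = -14 + 4·1 = -10; r = -6 − (-10) = 4
x=2: ŷ = -14 + 4·2 = -6; r = -9 − (-6) = -3
x=4: ŷ = -14 + 4·4 = 2; r = -1 − 2 = -3
x=8: ŷ = -14 + 4·8 = 18; r = 17 − 18 = -1
x=11: ŷ = -14 + 4·11 = 30; r = 32 − 30 = 2
SSE = 1 + 16 + 9 + 9 + 1 + 4 = 40
s = √(40/4) = √10 ≈ 3.1623

s = 3.1623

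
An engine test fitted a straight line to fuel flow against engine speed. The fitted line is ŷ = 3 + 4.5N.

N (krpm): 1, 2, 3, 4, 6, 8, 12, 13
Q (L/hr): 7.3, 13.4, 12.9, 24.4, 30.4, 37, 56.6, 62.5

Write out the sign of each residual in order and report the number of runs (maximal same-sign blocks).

6 runs

N=1: ŷ = 3 + 4.5·1 = 7.5; e = 7.3 − 7.5 = -0.2
N=2: ŷ = 3 + 4.5·2 = 12; e = 13.4 − 12 = 1.4
N=3: ŷ = 3 + 4.5·3 = 16.5; e = 12.9 − 16.5 = -3.6
N=4: ŷ = 3 + 4.5·4 = 21; e = 24.4 − 21 = 3.4
N=6: ŷ = 3 + 4.5·6 = 30; e = 30.4 − 30 = 0.4
N=8: ŷ = 3 + 4.5·8 = 39; e = 37 − 39 = -2
N=12: ŷ = 3 + 4.5·12 = 57; e = 56.6 − 57 = -0.4
N=13: ŷ = 3 + 4.5·13 = 61.5; e = 62.5 − 61.5 = 1
Signs: − + − + + − − +
Runs: −×1, +×1, −×1, +×2, −×2, +×1 → 6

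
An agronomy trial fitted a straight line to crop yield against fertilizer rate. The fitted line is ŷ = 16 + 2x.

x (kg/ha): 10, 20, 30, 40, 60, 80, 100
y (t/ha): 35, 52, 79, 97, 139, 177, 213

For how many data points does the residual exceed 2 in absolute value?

x=10: ŷ = 16 + 2·10 = 36; r = 35 − 36 = -1
x=20: ŷ = 16 + 2·20 = 56; r = 52 − 56 = -4
x=30: ŷ = 16 + 2·30 = 76; r = 79 − 76 = 3
x=40: ŷ = 16 + 2·40 = 96; r = 97 − 96 = 1
x=60: ŷ = 16 + 2·60 = 136; r = 139 − 136 = 3
x=80: ŷ = 16 + 2·80 = 176; r = 177 − 176 = 1
x=100: ŷ = 16 + 2·100 = 216; r = 213 − 216 = -3
|r| > 2: x=20 (|r|=4), x=30 (|r|=3), x=60 (|r|=3), x=100 (|r|=3) → 4

4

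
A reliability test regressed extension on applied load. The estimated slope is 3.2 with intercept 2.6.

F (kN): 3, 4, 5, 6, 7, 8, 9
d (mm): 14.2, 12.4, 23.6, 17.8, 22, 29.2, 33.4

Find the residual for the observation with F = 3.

d̂ = 2.6 + 3.2·3 = 12.2
e = 14.2 − 12.2 = 2

e = 2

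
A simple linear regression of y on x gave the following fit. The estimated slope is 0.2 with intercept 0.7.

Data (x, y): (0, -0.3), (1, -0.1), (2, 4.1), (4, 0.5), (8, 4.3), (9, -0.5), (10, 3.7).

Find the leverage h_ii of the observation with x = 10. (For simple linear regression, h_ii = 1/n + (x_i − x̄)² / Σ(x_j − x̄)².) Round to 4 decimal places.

h = 0.4051

x̄ = (0 + 1 + 2 + 4 + 8 + 9 + 10)/7 = 4.85714
Σ(x − x̄)² = 23.5918 + 14.8776 + 8.16327 + 0.734694 + 9.87755 + 17.1633 + 26.449 = 100.857
h = 1/7 + (5.14286)²/100.857 = 0.142857 + 0.262242 = 0.4051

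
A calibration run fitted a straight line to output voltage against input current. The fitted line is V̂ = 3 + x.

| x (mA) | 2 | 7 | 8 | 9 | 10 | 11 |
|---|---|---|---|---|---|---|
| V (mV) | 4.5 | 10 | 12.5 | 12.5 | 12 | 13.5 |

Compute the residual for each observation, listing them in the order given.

-0.5, 0, 1.5, 0.5, -1, -0.5

x=2: V̂ = 3 + 2 = 5; e = 4.5 − 5 = -0.5
x=7: V̂ = 3 + 7 = 10; e = 10 − 10 = 0
x=8: V̂ = 3 + 8 = 11; e = 12.5 − 11 = 1.5
x=9: V̂ = 3 + 9 = 12; e = 12.5 − 12 = 0.5
x=10: V̂ = 3 + 10 = 13; e = 12 − 13 = -1
x=11: V̂ = 3 + 11 = 14; e = 13.5 − 14 = -0.5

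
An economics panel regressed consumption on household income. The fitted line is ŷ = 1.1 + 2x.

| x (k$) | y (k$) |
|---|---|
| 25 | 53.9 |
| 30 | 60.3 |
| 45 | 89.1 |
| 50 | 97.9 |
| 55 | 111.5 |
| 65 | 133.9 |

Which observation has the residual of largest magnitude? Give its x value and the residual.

x=25: ŷ = 1.1 + 2·25 = 51.1; e = 53.9 − 51.1 = 2.8
x=30: ŷ = 1.1 + 2·30 = 61.1; e = 60.3 − 61.1 = -0.8
x=45: ŷ = 1.1 + 2·45 = 91.1; e = 89.1 − 91.1 = -2
x=50: ŷ = 1.1 + 2·50 = 101.1; e = 97.9 − 101.1 = -3.2
x=55: ŷ = 1.1 + 2·55 = 111.1; e = 111.5 − 111.1 = 0.4
x=65: ŷ = 1.1 + 2·65 = 131.1; e = 133.9 − 131.1 = 2.8
Largest |e| is 3.2 at x = 50, residual -3.2.

x = 50, e = -3.2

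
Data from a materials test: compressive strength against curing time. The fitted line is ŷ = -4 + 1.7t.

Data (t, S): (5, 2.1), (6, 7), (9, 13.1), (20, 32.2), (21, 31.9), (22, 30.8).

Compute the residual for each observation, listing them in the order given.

t=5: ŷ = -4 + 1.7·5 = 4.5; r = 2.1 − 4.5 = -2.4
t=6: ŷ = -4 + 1.7·6 = 6.2; r = 7 − 6.2 = 0.8
t=9: ŷ = -4 + 1.7·9 = 11.3; r = 13.1 − 11.3 = 1.8
t=20: ŷ = -4 + 1.7·20 = 30; r = 32.2 − 30 = 2.2
t=21: ŷ = -4 + 1.7·21 = 31.7; r = 31.9 − 31.7 = 0.2
t=22: ŷ = -4 + 1.7·22 = 33.4; r = 30.8 − 33.4 = -2.6

-2.4, 0.8, 1.8, 2.2, 0.2, -2.6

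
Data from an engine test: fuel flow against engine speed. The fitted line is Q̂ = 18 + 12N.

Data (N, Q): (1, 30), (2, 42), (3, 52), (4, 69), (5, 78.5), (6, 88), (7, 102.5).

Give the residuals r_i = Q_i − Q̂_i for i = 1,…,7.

N=1: Q̂ = 18 + 12·1 = 30; r = 30 − 30 = 0
N=2: Q̂ = 18 + 12·2 = 42; r = 42 − 42 = 0
N=3: Q̂ = 18 + 12·3 = 54; r = 52 − 54 = -2
N=4: Q̂ = 18 + 12·4 = 66; r = 69 − 66 = 3
N=5: Q̂ = 18 + 12·5 = 78; r = 78.5 − 78 = 0.5
N=6: Q̂ = 18 + 12·6 = 90; r = 88 − 90 = -2
N=7: Q̂ = 18 + 12·7 = 102; r = 102.5 − 102 = 0.5

0, 0, -2, 3, 0.5, -2, 0.5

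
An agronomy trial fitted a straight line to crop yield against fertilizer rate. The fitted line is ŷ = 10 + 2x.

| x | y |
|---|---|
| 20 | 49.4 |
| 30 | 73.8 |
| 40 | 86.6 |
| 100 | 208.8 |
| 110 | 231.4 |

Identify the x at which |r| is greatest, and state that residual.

x = 30, r = 3.8

x=20: ŷ = 10 + 2·20 = 50; r = 49.4 − 50 = -0.6
x=30: ŷ = 10 + 2·30 = 70; r = 73.8 − 70 = 3.8
x=40: ŷ = 10 + 2·40 = 90; r = 86.6 − 90 = -3.4
x=100: ŷ = 10 + 2·100 = 210; r = 208.8 − 210 = -1.2
x=110: ŷ = 10 + 2·110 = 230; r = 231.4 − 230 = 1.4
Largest |r| is 3.8 at x = 30, residual 3.8.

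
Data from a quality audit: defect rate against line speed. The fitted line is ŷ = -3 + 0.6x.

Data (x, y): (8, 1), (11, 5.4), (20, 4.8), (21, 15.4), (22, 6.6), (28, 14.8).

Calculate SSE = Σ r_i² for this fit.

x=8: ŷ = -3 + 0.6·8 = 1.8; r = 1 − 1.8 = -0.8
x=11: ŷ = -3 + 0.6·11 = 3.6; r = 5.4 − 3.6 = 1.8
x=20: ŷ = -3 + 0.6·20 = 9; r = 4.8 − 9 = -4.2
x=21: ŷ = -3 + 0.6·21 = 9.6; r = 15.4 − 9.6 = 5.8
x=22: ŷ = -3 + 0.6·22 = 10.2; r = 6.6 − 10.2 = -3.6
x=28: ŷ = -3 + 0.6·28 = 13.8; r = 14.8 − 13.8 = 1
SSE = 0.64 + 3.24 + 17.64 + 33.64 + 12.96 + 1 = 69.12

SSE = 69.12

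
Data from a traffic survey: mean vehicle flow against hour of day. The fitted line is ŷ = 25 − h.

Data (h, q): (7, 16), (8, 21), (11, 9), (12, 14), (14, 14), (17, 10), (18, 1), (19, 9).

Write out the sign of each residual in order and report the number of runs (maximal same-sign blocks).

6 runs

h=7: ŷ = 25 − 7 = 18; e = 16 − 18 = -2
h=8: ŷ = 25 − 8 = 17; e = 21 − 17 = 4
h=11: ŷ = 25 − 11 = 14; e = 9 − 14 = -5
h=12: ŷ = 25 − 12 = 13; e = 14 − 13 = 1
h=14: ŷ = 25 − 14 = 11; e = 14 − 11 = 3
h=17: ŷ = 25 − 17 = 8; e = 10 − 8 = 2
h=18: ŷ = 25 − 18 = 7; e = 1 − 7 = -6
h=19: ŷ = 25 − 19 = 6; e = 9 − 6 = 3
Signs: − + − + + + − +
Runs: −×1, +×1, −×1, +×3, −×1, +×1 → 6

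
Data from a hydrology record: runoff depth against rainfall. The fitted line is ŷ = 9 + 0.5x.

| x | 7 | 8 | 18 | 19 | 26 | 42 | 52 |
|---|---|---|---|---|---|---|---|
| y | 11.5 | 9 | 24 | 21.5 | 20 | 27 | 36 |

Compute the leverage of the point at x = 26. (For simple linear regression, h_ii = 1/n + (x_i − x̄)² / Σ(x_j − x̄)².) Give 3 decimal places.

h = 0.144

x̄ = (7 + 8 + 18 + 19 + 26 + 42 + 52)/7 = 24.5714
Σ(x − x̄)² = 308.755 + 274.612 + 43.1837 + 31.0408 + 2.04082 + 303.755 + 752.327 = 1715.71
h = 1/7 + (1.42857)²/1715.71 = 0.142857 + 0.00118948 = 0.144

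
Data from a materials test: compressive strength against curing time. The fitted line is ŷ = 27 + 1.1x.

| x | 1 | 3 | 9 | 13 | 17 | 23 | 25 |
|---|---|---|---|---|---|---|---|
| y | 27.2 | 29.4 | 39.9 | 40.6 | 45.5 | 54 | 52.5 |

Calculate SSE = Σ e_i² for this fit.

x=1: ŷ = 27 + 1.1·1 = 28.1; e = 27.2 − 28.1 = -0.9
x=3: ŷ = 27 + 1.1·3 = 30.3; e = 29.4 − 30.3 = -0.9
x=9: ŷ = 27 + 1.1·9 = 36.9; e = 39.9 − 36.9 = 3
x=13: ŷ = 27 + 1.1·13 = 41.3; e = 40.6 − 41.3 = -0.7
x=17: ŷ = 27 + 1.1·17 = 45.7; e = 45.5 − 45.7 = -0.2
x=23: ŷ = 27 + 1.1·23 = 52.3; e = 54 − 52.3 = 1.7
x=25: ŷ = 27 + 1.1·25 = 54.5; e = 52.5 − 54.5 = -2
SSE = 0.81 + 0.81 + 9 + 0.49 + 0.04 + 2.89 + 4 = 18.04

SSE = 18.04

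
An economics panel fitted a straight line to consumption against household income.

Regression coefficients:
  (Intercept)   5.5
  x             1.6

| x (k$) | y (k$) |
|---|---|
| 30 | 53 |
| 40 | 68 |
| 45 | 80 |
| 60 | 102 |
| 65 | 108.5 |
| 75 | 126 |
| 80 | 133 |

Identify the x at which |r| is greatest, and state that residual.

x = 45, r = 2.5

x=30: ŷ = 5.5 + 1.6·30 = 53.5; r = 53 − 53.5 = -0.5
x=40: ŷ = 5.5 + 1.6·40 = 69.5; r = 68 − 69.5 = -1.5
x=45: ŷ = 5.5 + 1.6·45 = 77.5; r = 80 − 77.5 = 2.5
x=60: ŷ = 5.5 + 1.6·60 = 101.5; r = 102 − 101.5 = 0.5
x=65: ŷ = 5.5 + 1.6·65 = 109.5; r = 108.5 − 109.5 = -1
x=75: ŷ = 5.5 + 1.6·75 = 125.5; r = 126 − 125.5 = 0.5
x=80: ŷ = 5.5 + 1.6·80 = 133.5; r = 133 − 133.5 = -0.5
Largest |r| is 2.5 at x = 45, residual 2.5.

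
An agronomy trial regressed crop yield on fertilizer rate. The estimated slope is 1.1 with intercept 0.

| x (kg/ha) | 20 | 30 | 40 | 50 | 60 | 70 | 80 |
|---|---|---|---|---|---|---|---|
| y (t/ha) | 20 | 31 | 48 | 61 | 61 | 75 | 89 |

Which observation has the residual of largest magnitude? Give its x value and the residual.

x = 50, e = 6

x=20: ŷ = 1.1·20 = 22; e = 20 − 22 = -2
x=30: ŷ = 1.1·30 = 33; e = 31 − 33 = -2
x=40: ŷ = 1.1·40 = 44; e = 48 − 44 = 4
x=50: ŷ = 1.1·50 = 55; e = 61 − 55 = 6
x=60: ŷ = 1.1·60 = 66; e = 61 − 66 = -5
x=70: ŷ = 1.1·70 = 77; e = 75 − 77 = -2
x=80: ŷ = 1.1·80 = 88; e = 89 − 88 = 1
Largest |e| is 6 at x = 50, residual 6.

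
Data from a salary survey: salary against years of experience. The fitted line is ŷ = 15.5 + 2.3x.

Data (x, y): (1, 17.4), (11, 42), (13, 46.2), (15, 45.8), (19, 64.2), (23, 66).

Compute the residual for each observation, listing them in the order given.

x=1: ŷ = 15.5 + 2.3·1 = 17.8; r = 17.4 − 17.8 = -0.4
x=11: ŷ = 15.5 + 2.3·11 = 40.8; r = 42 − 40.8 = 1.2
x=13: ŷ = 15.5 + 2.3·13 = 45.4; r = 46.2 − 45.4 = 0.8
x=15: ŷ = 15.5 + 2.3·15 = 50; r = 45.8 − 50 = -4.2
x=19: ŷ = 15.5 + 2.3·19 = 59.2; r = 64.2 − 59.2 = 5
x=23: ŷ = 15.5 + 2.3·23 = 68.4; r = 66 − 68.4 = -2.4

-0.4, 1.2, 0.8, -4.2, 5, -2.4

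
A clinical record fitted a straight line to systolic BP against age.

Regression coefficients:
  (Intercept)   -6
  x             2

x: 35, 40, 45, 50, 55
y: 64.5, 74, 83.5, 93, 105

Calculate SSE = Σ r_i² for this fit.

x=35: ŷ = -6 + 2·35 = 64; r = 64.5 − 64 = 0.5
x=40: ŷ = -6 + 2·40 = 74; r = 74 − 74 = 0
x=45: ŷ = -6 + 2·45 = 84; r = 83.5 − 84 = -0.5
x=50: ŷ = -6 + 2·50 = 94; r = 93 − 94 = -1
x=55: ŷ = -6 + 2·55 = 104; r = 105 − 104 = 1
SSE = 0.25 + 0 + 0.25 + 1 + 1 = 2.5

SSE = 2.5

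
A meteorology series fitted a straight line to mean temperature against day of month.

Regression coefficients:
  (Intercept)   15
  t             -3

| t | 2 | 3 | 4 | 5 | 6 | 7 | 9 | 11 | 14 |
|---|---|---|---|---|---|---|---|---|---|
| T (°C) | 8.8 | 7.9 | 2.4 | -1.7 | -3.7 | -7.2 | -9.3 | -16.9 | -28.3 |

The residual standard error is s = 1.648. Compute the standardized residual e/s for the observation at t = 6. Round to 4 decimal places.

-0.4248

T̂ = 15 − 3·6 = -3
e = -3.7 − (-3) = -0.7
e/s = -0.7 / 1.648 = -0.4248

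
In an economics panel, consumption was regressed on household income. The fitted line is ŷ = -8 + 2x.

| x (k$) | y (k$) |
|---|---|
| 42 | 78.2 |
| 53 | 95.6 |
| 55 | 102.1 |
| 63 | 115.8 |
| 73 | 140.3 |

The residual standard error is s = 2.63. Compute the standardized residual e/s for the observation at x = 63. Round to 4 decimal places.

-0.8365

ŷ = -8 + 2·63 = 118
e = 115.8 − 118 = -2.2
e/s = -2.2 / 2.63 = -0.8365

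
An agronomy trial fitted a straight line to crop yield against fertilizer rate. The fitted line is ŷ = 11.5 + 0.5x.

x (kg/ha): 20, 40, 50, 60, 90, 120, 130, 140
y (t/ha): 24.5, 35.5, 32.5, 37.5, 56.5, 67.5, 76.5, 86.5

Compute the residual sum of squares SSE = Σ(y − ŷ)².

SSE = 98

x=20: ŷ = 11.5 + 0.5·20 = 21.5; e = 24.5 − 21.5 = 3
x=40: ŷ = 11.5 + 0.5·40 = 31.5; e = 35.5 − 31.5 = 4
x=50: ŷ = 11.5 + 0.5·50 = 36.5; e = 32.5 − 36.5 = -4
x=60: ŷ = 11.5 + 0.5·60 = 41.5; e = 37.5 − 41.5 = -4
x=90: ŷ = 11.5 + 0.5·90 = 56.5; e = 56.5 − 56.5 = 0
x=120: ŷ = 11.5 + 0.5·120 = 71.5; e = 67.5 − 71.5 = -4
x=130: ŷ = 11.5 + 0.5·130 = 76.5; e = 76.5 − 76.5 = 0
x=140: ŷ = 11.5 + 0.5·140 = 81.5; e = 86.5 − 81.5 = 5
SSE = 9 + 16 + 16 + 16 + 0 + 16 + 0 + 25 = 98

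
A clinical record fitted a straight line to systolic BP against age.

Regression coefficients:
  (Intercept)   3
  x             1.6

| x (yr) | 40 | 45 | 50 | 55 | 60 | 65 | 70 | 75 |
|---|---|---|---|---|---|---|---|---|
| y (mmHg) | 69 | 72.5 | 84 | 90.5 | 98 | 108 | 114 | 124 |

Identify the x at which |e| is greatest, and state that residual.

x = 45, e = -2.5

x=40: ŷ = 3 + 1.6·40 = 67; e = 69 − 67 = 2
x=45: ŷ = 3 + 1.6·45 = 75; e = 72.5 − 75 = -2.5
x=50: ŷ = 3 + 1.6·50 = 83; e = 84 − 83 = 1
x=55: ŷ = 3 + 1.6·55 = 91; e = 90.5 − 91 = -0.5
x=60: ŷ = 3 + 1.6·60 = 99; e = 98 − 99 = -1
x=65: ŷ = 3 + 1.6·65 = 107; e = 108 − 107 = 1
x=70: ŷ = 3 + 1.6·70 = 115; e = 114 − 115 = -1
x=75: ŷ = 3 + 1.6·75 = 123; e = 124 − 123 = 1
Largest |e| is 2.5 at x = 45, residual -2.5.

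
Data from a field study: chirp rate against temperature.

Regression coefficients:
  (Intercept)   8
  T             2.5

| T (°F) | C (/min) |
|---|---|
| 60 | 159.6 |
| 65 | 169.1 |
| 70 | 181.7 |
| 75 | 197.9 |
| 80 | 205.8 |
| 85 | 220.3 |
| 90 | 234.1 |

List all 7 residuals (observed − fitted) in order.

T=60: Ĉ = 8 + 2.5·60 = 158; r = 159.6 − 158 = 1.6
T=65: Ĉ = 8 + 2.5·65 = 170.5; r = 169.1 − 170.5 = -1.4
T=70: Ĉ = 8 + 2.5·70 = 183; r = 181.7 − 183 = -1.3
T=75: Ĉ = 8 + 2.5·75 = 195.5; r = 197.9 − 195.5 = 2.4
T=80: Ĉ = 8 + 2.5·80 = 208; r = 205.8 − 208 = -2.2
T=85: Ĉ = 8 + 2.5·85 = 220.5; r = 220.3 − 220.5 = -0.2
T=90: Ĉ = 8 + 2.5·90 = 233; r = 234.1 − 233 = 1.1

1.6, -1.4, -1.3, 2.4, -2.2, -0.2, 1.1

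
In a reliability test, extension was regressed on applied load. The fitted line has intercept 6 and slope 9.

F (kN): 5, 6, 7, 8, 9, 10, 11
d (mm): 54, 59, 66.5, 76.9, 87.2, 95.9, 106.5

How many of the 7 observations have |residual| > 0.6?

5

F=5: d̂ = 6 + 9·5 = 51; e = 54 − 51 = 3
F=6: d̂ = 6 + 9·6 = 60; e = 59 − 60 = -1
F=7: d̂ = 6 + 9·7 = 69; e = 66.5 − 69 = -2.5
F=8: d̂ = 6 + 9·8 = 78; e = 76.9 − 78 = -1.1
F=9: d̂ = 6 + 9·9 = 87; e = 87.2 − 87 = 0.2
F=10: d̂ = 6 + 9·10 = 96; e = 95.9 − 96 = -0.1
F=11: d̂ = 6 + 9·11 = 105; e = 106.5 − 105 = 1.5
|e| > 0.6: F=5 (|e|=3), F=6 (|e|=1), F=7 (|e|=2.5), F=8 (|e|=1.1), F=11 (|e|=1.5) → 5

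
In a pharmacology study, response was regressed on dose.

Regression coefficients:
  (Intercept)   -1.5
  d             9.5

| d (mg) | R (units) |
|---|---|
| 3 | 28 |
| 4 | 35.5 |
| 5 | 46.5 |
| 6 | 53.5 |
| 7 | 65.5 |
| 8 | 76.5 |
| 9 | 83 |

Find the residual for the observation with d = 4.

R̂ = -1.5 + 9.5·4 = 36.5
e = 35.5 − 36.5 = -1

e = -1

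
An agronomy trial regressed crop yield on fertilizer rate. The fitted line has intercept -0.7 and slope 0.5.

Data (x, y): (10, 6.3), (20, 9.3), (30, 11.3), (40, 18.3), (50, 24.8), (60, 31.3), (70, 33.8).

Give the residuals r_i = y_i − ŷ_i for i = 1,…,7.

2, 0, -3, -1, 0.5, 2, -0.5

x=10: ŷ = -0.7 + 0.5·10 = 4.3; r = 6.3 − 4.3 = 2
x=20: ŷ = -0.7 + 0.5·20 = 9.3; r = 9.3 − 9.3 = 0
x=30: ŷ = -0.7 + 0.5·30 = 14.3; r = 11.3 − 14.3 = -3
x=40: ŷ = -0.7 + 0.5·40 = 19.3; r = 18.3 − 19.3 = -1
x=50: ŷ = -0.7 + 0.5·50 = 24.3; r = 24.8 − 24.3 = 0.5
x=60: ŷ = -0.7 + 0.5·60 = 29.3; r = 31.3 − 29.3 = 2
x=70: ŷ = -0.7 + 0.5·70 = 34.3; r = 33.8 − 34.3 = -0.5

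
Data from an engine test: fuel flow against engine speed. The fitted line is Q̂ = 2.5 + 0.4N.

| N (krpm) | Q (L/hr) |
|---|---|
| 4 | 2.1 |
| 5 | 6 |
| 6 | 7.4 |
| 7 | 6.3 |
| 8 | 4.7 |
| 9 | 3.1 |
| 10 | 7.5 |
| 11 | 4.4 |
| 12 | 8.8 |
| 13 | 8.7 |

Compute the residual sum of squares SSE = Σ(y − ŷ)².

SSE = 34

N=4: Q̂ = 2.5 + 0.4·4 = 4.1; e = 2.1 − 4.1 = -2
N=5: Q̂ = 2.5 + 0.4·5 = 4.5; e = 6 − 4.5 = 1.5
N=6: Q̂ = 2.5 + 0.4·6 = 4.9; e = 7.4 − 4.9 = 2.5
N=7: Q̂ = 2.5 + 0.4·7 = 5.3; e = 6.3 − 5.3 = 1
N=8: Q̂ = 2.5 + 0.4·8 = 5.7; e = 4.7 − 5.7 = -1
N=9: Q̂ = 2.5 + 0.4·9 = 6.1; e = 3.1 − 6.1 = -3
N=10: Q̂ = 2.5 + 0.4·10 = 6.5; e = 7.5 − 6.5 = 1
N=11: Q̂ = 2.5 + 0.4·11 = 6.9; e = 4.4 − 6.9 = -2.5
N=12: Q̂ = 2.5 + 0.4·12 = 7.3; e = 8.8 − 7.3 = 1.5
N=13: Q̂ = 2.5 + 0.4·13 = 7.7; e = 8.7 − 7.7 = 1
SSE = 4 + 2.25 + 6.25 + 1 + 1 + 9 + 1 + 6.25 + 2.25 + 1 = 34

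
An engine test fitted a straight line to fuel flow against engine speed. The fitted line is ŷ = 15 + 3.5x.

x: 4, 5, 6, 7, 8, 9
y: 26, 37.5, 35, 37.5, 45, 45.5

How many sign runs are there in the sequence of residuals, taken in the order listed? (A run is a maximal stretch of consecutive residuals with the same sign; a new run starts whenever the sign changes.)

5 runs

x=4: ŷ = 15 + 3.5·4 = 29; r = 26 − 29 = -3
x=5: ŷ = 15 + 3.5·5 = 32.5; r = 37.5 − 32.5 = 5
x=6: ŷ = 15 + 3.5·6 = 36; r = 35 − 36 = -1
x=7: ŷ = 15 + 3.5·7 = 39.5; r = 37.5 − 39.5 = -2
x=8: ŷ = 15 + 3.5·8 = 43; r = 45 − 43 = 2
x=9: ŷ = 15 + 3.5·9 = 46.5; r = 45.5 − 46.5 = -1
Signs: − + − − + −
Runs: −×1, +×1, −×2, +×1, −×1 → 5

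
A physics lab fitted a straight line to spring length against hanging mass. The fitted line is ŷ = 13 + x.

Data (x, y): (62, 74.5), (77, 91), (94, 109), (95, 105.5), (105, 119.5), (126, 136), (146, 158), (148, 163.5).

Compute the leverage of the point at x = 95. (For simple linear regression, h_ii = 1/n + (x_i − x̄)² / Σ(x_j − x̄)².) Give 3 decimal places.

h = 0.145

x̄ = (62 + 77 + 94 + 95 + 105 + 126 + 146 + 148)/8 = 106.625
Σ(x − x̄)² = 1991.39 + 877.641 + 159.391 + 135.141 + 2.64062 + 375.391 + 1550.39 + 1711.89 = 6803.88
h = 1/8 + (-11.625)²/6803.88 = 0.125 + 0.0198623 = 0.145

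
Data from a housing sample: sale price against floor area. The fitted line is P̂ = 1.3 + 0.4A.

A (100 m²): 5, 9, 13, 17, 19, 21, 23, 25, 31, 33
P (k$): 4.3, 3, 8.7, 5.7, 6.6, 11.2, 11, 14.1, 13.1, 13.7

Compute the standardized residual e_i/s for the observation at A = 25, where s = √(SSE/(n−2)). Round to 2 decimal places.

1.40

A=5: P̂ = 1.3 + 0.4·5 = 3.3; e = 4.3 − 3.3 = 1
A=9: P̂ = 1.3 + 0.4·9 = 4.9; e = 3 − 4.9 = -1.9
A=13: P̂ = 1.3 + 0.4·13 = 6.5; e = 8.7 − 6.5 = 2.2
A=17: P̂ = 1.3 + 0.4·17 = 8.1; e = 5.7 − 8.1 = -2.4
A=19: P̂ = 1.3 + 0.4·19 = 8.9; e = 6.6 − 8.9 = -2.3
A=21: P̂ = 1.3 + 0.4·21 = 9.7; e = 11.2 − 9.7 = 1.5
A=23: P̂ = 1.3 + 0.4·23 = 10.5; e = 11 − 10.5 = 0.5
A=25: P̂ = 1.3 + 0.4·25 = 11.3; e = 14.1 − 11.3 = 2.8
A=31: P̂ = 1.3 + 0.4·31 = 13.7; e = 13.1 − 13.7 = -0.6
A=33: P̂ = 1.3 + 0.4·33 = 14.5; e = 13.7 − 14.5 = -0.8
SSE = 1 + 3.61 + 4.84 + 5.76 + 5.29 + 2.25 + 0.25 + 7.84 + 0.36 + 0.64 = 31.84
s = √(31.84/8) = 1.99499
e/s = 2.8 / 1.99499 = 1.40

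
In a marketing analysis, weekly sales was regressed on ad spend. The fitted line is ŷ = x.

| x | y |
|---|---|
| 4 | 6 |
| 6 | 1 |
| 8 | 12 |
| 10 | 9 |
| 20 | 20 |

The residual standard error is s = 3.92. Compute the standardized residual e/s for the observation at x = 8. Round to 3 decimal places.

1.020

ŷ = 8 = 8
e = 12 − 8 = 4
e/s = 4 / 3.92 = 1.020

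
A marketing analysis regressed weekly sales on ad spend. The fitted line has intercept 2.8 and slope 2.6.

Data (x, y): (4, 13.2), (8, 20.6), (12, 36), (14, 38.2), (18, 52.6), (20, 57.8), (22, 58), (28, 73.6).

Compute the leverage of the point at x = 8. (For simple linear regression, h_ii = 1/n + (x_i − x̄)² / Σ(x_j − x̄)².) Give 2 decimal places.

x̄ = (4 + 8 + 12 + 14 + 18 + 20 + 22 + 28)/8 = 15.75
Σ(x − x̄)² = 138.062 + 60.0625 + 14.0625 + 3.0625 + 5.0625 + 18.0625 + 39.0625 + 150.062 = 427.5
h = 1/8 + (-7.75)²/427.5 = 0.125 + 0.140497 = 0.27

h = 0.27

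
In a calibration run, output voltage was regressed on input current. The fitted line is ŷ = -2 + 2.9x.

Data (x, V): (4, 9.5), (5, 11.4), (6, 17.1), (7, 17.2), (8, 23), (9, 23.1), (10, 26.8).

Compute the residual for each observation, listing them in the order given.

-0.1, -1.1, 1.7, -1.1, 1.8, -1, -0.2

x=4: ŷ = -2 + 2.9·4 = 9.6; r = 9.5 − 9.6 = -0.1
x=5: ŷ = -2 + 2.9·5 = 12.5; r = 11.4 − 12.5 = -1.1
x=6: ŷ = -2 + 2.9·6 = 15.4; r = 17.1 − 15.4 = 1.7
x=7: ŷ = -2 + 2.9·7 = 18.3; r = 17.2 − 18.3 = -1.1
x=8: ŷ = -2 + 2.9·8 = 21.2; r = 23 − 21.2 = 1.8
x=9: ŷ = -2 + 2.9·9 = 24.1; r = 23.1 − 24.1 = -1
x=10: ŷ = -2 + 2.9·10 = 27; r = 26.8 − 27 = -0.2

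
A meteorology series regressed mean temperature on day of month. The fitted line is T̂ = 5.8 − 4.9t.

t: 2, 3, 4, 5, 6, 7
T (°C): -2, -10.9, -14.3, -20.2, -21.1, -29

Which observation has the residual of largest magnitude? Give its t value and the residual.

t=2: T̂ = 5.8 − 4.9·2 = -4; r = -2 − (-4) = 2
t=3: T̂ = 5.8 − 4.9·3 = -8.9; r = -10.9 − (-8.9) = -2
t=4: T̂ = 5.8 − 4.9·4 = -13.8; r = -14.3 − (-13.8) = -0.5
t=5: T̂ = 5.8 − 4.9·5 = -18.7; r = -20.2 − (-18.7) = -1.5
t=6: T̂ = 5.8 − 4.9·6 = -23.6; r = -21.1 − (-23.6) = 2.5
t=7: T̂ = 5.8 − 4.9·7 = -28.5; r = -29 − (-28.5) = -0.5
Largest |r| is 2.5 at t = 6, residual 2.5.

t = 6, r = 2.5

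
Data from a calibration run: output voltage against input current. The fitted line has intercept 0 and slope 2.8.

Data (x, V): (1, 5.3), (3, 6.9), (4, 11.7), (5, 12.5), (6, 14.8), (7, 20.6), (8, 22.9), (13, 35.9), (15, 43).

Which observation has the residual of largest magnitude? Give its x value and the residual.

x=1: V̂ = 2.8·1 = 2.8; e = 5.3 − 2.8 = 2.5
x=3: V̂ = 2.8·3 = 8.4; e = 6.9 − 8.4 = -1.5
x=4: V̂ = 2.8·4 = 11.2; e = 11.7 − 11.2 = 0.5
x=5: V̂ = 2.8·5 = 14; e = 12.5 − 14 = -1.5
x=6: V̂ = 2.8·6 = 16.8; e = 14.8 − 16.8 = -2
x=7: V̂ = 2.8·7 = 19.6; e = 20.6 − 19.6 = 1
x=8: V̂ = 2.8·8 = 22.4; e = 22.9 − 22.4 = 0.5
x=13: V̂ = 2.8·13 = 36.4; e = 35.9 − 36.4 = -0.5
x=15: V̂ = 2.8·15 = 42; e = 43 − 42 = 1
Largest |e| is 2.5 at x = 1, residual 2.5.

x = 1, e = 2.5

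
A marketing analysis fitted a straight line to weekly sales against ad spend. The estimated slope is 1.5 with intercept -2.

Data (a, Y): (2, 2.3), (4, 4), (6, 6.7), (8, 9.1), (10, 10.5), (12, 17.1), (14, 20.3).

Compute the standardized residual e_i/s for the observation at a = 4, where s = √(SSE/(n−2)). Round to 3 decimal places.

a=2: ŷ = -2 + 1.5·2 = 1; e = 2.3 − 1 = 1.3
a=4: ŷ = -2 + 1.5·4 = 4; e = 4 − 4 = 0
a=6: ŷ = -2 + 1.5·6 = 7; e = 6.7 − 7 = -0.3
a=8: ŷ = -2 + 1.5·8 = 10; e = 9.1 − 10 = -0.9
a=10: ŷ = -2 + 1.5·10 = 13; e = 10.5 − 13 = -2.5
a=12: ŷ = -2 + 1.5·12 = 16; e = 17.1 − 16 = 1.1
a=14: ŷ = -2 + 1.5·14 = 19; e = 20.3 − 19 = 1.3
SSE = 1.69 + 0 + 0.09 + 0.81 + 6.25 + 1.21 + 1.69 = 11.74
s = √(11.74/5) = 1.53232
e/s = 0 / 1.53232 = 0.000

0.000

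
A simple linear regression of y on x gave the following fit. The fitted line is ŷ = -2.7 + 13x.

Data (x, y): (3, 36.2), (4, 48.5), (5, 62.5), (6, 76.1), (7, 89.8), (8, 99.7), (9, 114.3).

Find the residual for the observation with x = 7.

e = 1.5

ŷ = -2.7 + 13·7 = 88.3
e = 89.8 − 88.3 = 1.5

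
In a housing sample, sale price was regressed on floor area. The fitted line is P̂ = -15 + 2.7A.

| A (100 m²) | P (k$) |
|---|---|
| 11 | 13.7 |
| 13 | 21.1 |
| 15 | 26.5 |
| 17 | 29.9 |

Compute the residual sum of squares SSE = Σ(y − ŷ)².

SSE = 4

A=11: P̂ = -15 + 2.7·11 = 14.7; r = 13.7 − 14.7 = -1
A=13: P̂ = -15 + 2.7·13 = 20.1; r = 21.1 − 20.1 = 1
A=15: P̂ = -15 + 2.7·15 = 25.5; r = 26.5 − 25.5 = 1
A=17: P̂ = -15 + 2.7·17 = 30.9; r = 29.9 − 30.9 = -1
SSE = 1 + 1 + 1 + 1 = 4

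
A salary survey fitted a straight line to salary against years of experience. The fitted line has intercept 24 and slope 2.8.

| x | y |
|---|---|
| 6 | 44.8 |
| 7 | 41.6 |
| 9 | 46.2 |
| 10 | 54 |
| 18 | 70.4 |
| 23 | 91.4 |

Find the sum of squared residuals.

x=6: ŷ = 24 + 2.8·6 = 40.8; r = 44.8 − 40.8 = 4
x=7: ŷ = 24 + 2.8·7 = 43.6; r = 41.6 − 43.6 = -2
x=9: ŷ = 24 + 2.8·9 = 49.2; r = 46.2 − 49.2 = -3
x=10: ŷ = 24 + 2.8·10 = 52; r = 54 − 52 = 2
x=18: ŷ = 24 + 2.8·18 = 74.4; r = 70.4 − 74.4 = -4
x=23: ŷ = 24 + 2.8·23 = 88.4; r = 91.4 − 88.4 = 3
SSE = 16 + 4 + 9 + 4 + 16 + 9 = 58

SSE = 58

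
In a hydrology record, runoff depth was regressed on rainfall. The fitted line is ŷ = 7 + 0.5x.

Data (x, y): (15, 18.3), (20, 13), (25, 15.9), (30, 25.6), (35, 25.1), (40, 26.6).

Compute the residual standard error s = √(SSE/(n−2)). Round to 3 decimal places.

s = 3.771

x=15: ŷ = 7 + 0.5·15 = 14.5; r = 18.3 − 14.5 = 3.8
x=20: ŷ = 7 + 0.5·20 = 17; r = 13 − 17 = -4
x=25: ŷ = 7 + 0.5·25 = 19.5; r = 15.9 − 19.5 = -3.6
x=30: ŷ = 7 + 0.5·30 = 22; r = 25.6 − 22 = 3.6
x=35: ŷ = 7 + 0.5·35 = 24.5; r = 25.1 − 24.5 = 0.6
x=40: ŷ = 7 + 0.5·40 = 27; r = 26.6 − 27 = -0.4
SSE = 14.44 + 16 + 12.96 + 12.96 + 0.36 + 0.16 = 56.88
s = √(56.88/4) = √14.22 ≈ 3.771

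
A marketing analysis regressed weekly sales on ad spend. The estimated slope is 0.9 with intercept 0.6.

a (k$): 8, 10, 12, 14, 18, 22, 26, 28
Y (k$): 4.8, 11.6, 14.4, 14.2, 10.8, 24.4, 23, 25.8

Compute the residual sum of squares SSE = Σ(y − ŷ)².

a=8: ŷ = 0.6 + 0.9·8 = 7.8; e = 4.8 − 7.8 = -3
a=10: ŷ = 0.6 + 0.9·10 = 9.6; e = 11.6 − 9.6 = 2
a=12: ŷ = 0.6 + 0.9·12 = 11.4; e = 14.4 − 11.4 = 3
a=14: ŷ = 0.6 + 0.9·14 = 13.2; e = 14.2 − 13.2 = 1
a=18: ŷ = 0.6 + 0.9·18 = 16.8; e = 10.8 − 16.8 = -6
a=22: ŷ = 0.6 + 0.9·22 = 20.4; e = 24.4 − 20.4 = 4
a=26: ŷ = 0.6 + 0.9·26 = 24; e = 23 − 24 = -1
a=28: ŷ = 0.6 + 0.9·28 = 25.8; e = 25.8 − 25.8 = 0
SSE = 9 + 4 + 9 + 1 + 36 + 16 + 1 + 0 = 76

SSE = 76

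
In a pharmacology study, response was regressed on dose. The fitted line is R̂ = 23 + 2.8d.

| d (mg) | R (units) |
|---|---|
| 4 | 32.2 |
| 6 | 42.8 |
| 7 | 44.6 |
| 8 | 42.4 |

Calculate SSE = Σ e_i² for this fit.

SSE = 26

d=4: R̂ = 23 + 2.8·4 = 34.2; e = 32.2 − 34.2 = -2
d=6: R̂ = 23 + 2.8·6 = 39.8; e = 42.8 − 39.8 = 3
d=7: R̂ = 23 + 2.8·7 = 42.6; e = 44.6 − 42.6 = 2
d=8: R̂ = 23 + 2.8·8 = 45.4; e = 42.4 − 45.4 = -3
SSE = 4 + 9 + 4 + 9 = 26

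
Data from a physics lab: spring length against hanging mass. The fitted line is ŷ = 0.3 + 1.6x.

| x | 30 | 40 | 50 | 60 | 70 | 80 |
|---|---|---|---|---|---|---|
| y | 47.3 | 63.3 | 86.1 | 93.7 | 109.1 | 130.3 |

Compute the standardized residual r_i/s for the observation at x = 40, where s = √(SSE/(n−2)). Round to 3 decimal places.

x=30: ŷ = 0.3 + 1.6·30 = 48.3; r = 47.3 − 48.3 = -1
x=40: ŷ = 0.3 + 1.6·40 = 64.3; r = 63.3 − 64.3 = -1
x=50: ŷ = 0.3 + 1.6·50 = 80.3; r = 86.1 − 80.3 = 5.8
x=60: ŷ = 0.3 + 1.6·60 = 96.3; r = 93.7 − 96.3 = -2.6
x=70: ŷ = 0.3 + 1.6·70 = 112.3; r = 109.1 − 112.3 = -3.2
x=80: ŷ = 0.3 + 1.6·80 = 128.3; r = 130.3 − 128.3 = 2
SSE = 1 + 1 + 33.64 + 6.76 + 10.24 + 4 = 56.64
s = √(56.64/4) = 3.76298
r/s = -1 / 3.76298 = -0.266

-0.266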